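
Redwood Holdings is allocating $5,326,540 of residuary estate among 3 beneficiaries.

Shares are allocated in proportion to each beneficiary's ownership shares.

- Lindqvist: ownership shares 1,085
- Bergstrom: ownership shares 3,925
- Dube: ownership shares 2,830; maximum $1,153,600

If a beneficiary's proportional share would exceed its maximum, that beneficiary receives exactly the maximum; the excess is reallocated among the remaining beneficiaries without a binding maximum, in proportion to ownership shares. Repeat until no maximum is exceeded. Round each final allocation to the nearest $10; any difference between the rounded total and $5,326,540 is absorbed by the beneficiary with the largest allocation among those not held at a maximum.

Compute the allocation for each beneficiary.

Ownership shares total: 7,840.
Proportional shares (ignoring caps): Lindqvist 737,155.09; Bergstrom 2,666,667.03; Dube 1,922,717.88.
Cap binds for Dube ($1,153,600); residual $4,172,940 reallocated over remaining ownership shares 5,010.
Shares after redistribution: Lindqvist 903,720.54 → $903,720; Bergstrom 3,269,219.46 → $3,269,220.

Lindqvist: $903,720; Bergstrom: $3,269,220; Dube: $1,153,600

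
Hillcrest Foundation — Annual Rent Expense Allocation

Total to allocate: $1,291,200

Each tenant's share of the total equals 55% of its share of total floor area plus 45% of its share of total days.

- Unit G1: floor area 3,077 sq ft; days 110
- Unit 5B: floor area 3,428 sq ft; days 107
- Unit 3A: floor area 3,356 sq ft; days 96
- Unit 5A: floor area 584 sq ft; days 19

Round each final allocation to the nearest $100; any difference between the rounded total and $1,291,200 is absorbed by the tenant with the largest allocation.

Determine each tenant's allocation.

Unit G1: $401,700; Unit 5B: $420,300; Unit 3A: $396,200; Unit 5A: $73,000

Totals — floor area 10,445, days 332.
Combined weights (55% floor area + 45% days): Unit G1 0.3111; Unit 5B 0.3255; Unit 3A 0.3068; Unit 5A 0.0565.
Pro-rata amounts: Unit G1 401,719.79; Unit 5B 420,334.07; Unit 3A 396,187.44; Unit 5A 72,958.70.
Rounded to nearest $100: Unit G1 $401,700; Unit 5B $420,300; Unit 3A $396,200; Unit 5A $73,000. Sum = $1,291,200.
Rounded total matches; no reconciliation needed.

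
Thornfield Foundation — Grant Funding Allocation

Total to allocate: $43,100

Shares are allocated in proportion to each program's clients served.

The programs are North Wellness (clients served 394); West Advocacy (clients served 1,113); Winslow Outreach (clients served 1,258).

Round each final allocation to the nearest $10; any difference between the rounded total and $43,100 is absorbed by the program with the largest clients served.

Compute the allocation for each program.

Total clients served = 394 + 1,113 + 1,258 = 2,765.
Raw shares: North Wellness 6,141.56; West Advocacy 17,349.11; Winslow Outreach 19,609.33.
Rounded to nearest $10: North Wellness $6,140; West Advocacy $17,350; Winslow Outreach $19,610. Sum = $43,100.
Sum already equals the total — no adjustment.

North Wellness: $6,140 | West Advocacy: $17,350 | Winslow Outreach: $19,610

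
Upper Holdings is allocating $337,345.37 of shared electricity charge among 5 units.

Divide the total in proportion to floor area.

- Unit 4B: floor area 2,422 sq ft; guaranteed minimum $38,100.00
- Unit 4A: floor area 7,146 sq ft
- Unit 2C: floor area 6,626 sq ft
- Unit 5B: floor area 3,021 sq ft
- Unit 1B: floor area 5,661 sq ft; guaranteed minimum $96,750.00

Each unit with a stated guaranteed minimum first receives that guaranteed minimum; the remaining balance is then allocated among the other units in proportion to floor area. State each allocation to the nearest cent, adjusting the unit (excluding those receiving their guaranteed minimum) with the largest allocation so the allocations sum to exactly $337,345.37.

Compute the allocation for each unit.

Guaranteed amounts: Unit 4B $38,100.00; Unit 1B $96,750.00. Residual $202,495.37.
Residual split over remaining floor area 16,793: Unit 4A 86,168.7557 → $86,168.76; Unit 2C 79,898.4292 → $79,898.43; Unit 5B 36,428.1851 → $36,428.19.
Rounding difference −$0.01 applied to Unit 4A → $86,168.75.

Unit 4B: $38,100.00 | Unit 4A: $86,168.75 | Unit 2C: $79,898.43 | Unit 5B: $36,428.19 | Unit 1B: $96,750.00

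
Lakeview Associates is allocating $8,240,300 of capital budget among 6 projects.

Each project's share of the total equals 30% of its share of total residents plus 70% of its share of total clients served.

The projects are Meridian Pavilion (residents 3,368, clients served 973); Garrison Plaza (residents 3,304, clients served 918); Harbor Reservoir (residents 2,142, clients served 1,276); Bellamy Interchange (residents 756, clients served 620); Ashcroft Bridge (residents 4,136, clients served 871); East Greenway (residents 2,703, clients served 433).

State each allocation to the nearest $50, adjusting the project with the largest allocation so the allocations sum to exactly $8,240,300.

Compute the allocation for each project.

Meridian Pavilion: $1,609,850 · Garrison Plaza: $1,537,900 · Harbor Reservoir: $1,768,450 · Bellamy Interchange: $816,350 · Ashcroft Bridge: $1,609,950 · East Greenway: $897,800

Residents total 16,409; clients served total 5,091.
Blended shares (30% residents + 70% clients served): Meridian Pavilion 0.1954; Garrison Plaza 0.1866; Harbor Reservoir 0.2146; Bellamy Interchange 0.0991; Ashcroft Bridge 0.1954; East Greenway 0.1090.
Unrounded shares: Meridian Pavilion 1,609,833.87; Garrison Plaza 1,537,875.82; Harbor Reservoir 1,768,436.80; Bellamy Interchange 816,367.85; Ashcroft Bridge 1,609,968.40; East Greenway 897,817.27.
At nearest $50: Meridian Pavilion $1,609,850; Garrison Plaza $1,537,900; Harbor Reservoir $1,768,450; Bellamy Interchange $816,350; Ashcroft Bridge $1,609,950; East Greenway $897,800. Sum = $8,240,300.
No rounding difference to absorb.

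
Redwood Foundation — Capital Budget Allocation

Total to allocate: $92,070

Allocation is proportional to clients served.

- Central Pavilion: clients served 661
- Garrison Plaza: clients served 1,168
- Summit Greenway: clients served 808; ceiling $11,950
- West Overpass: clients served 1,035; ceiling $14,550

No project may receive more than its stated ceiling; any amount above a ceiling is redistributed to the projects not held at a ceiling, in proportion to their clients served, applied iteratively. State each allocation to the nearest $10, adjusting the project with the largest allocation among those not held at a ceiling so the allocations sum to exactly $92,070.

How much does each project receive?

Combined clients served = 3,672.
Pro-rata shares before constraints: Central Pavilion 16,573.60; Garrison Plaza 29,285.88; Summit Greenway 20,259.41; West Overpass 25,951.10.
Held at cap: Summit Greenway ($11,950), West Overpass ($14,550); balance $65,570 reallocated over remaining clients served 1,829.
Shares after redistribution: Central Pavilion 23,696.98 → $23,700; Garrison Plaza 41,873.02 → $41,870.

Central Pavilion: $23,700 · Garrison Plaza: $41,870 · Summit Greenway: $11,950 · West Overpass: $14,550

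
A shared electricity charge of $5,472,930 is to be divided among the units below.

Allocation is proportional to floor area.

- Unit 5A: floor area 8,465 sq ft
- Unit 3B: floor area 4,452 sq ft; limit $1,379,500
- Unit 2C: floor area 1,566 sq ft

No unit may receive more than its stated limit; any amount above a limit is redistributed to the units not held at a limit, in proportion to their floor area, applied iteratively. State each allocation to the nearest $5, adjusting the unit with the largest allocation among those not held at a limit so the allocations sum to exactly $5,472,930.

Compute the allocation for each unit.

Floor area total: 14,483.
Unconstrained shares: Unit 5A 3,198,809.12; Unit 3B 1,682,350.64; Unit 2C 591,770.24.
Cap binds for Unit 3B ($1,379,500); residual $4,093,430 reallocated over remaining floor area 10,031.
Remaining shares: Unit 5A 3,454,379.92 → $3,454,380; Unit 2C 639,050.08 → $639,050.

Unit 5A: $3,454,380 · Unit 3B: $1,379,500 · Unit 2C: $639,050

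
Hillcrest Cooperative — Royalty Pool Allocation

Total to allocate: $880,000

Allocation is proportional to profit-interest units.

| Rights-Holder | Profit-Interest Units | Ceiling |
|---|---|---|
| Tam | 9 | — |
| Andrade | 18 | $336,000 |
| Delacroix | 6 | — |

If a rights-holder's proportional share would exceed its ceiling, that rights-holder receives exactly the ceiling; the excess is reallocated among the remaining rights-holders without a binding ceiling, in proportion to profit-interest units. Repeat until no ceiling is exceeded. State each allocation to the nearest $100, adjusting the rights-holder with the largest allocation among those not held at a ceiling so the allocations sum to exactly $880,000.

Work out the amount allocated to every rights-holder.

Tam: $326,400 · Andrade: $336,000 · Delacroix: $217,600

Total profit-interest units = 33.
Unconstrained shares: Tam 240,000.00; Andrade 480,000.00; Delacroix 160,000.00.
Capped: Andrade ($336,000); balance $544,000 reallocated over remaining profit-interest units 15.
Shares after redistribution: Tam 326,400.00 → $326,400; Delacroix 217,600.00 → $217,600.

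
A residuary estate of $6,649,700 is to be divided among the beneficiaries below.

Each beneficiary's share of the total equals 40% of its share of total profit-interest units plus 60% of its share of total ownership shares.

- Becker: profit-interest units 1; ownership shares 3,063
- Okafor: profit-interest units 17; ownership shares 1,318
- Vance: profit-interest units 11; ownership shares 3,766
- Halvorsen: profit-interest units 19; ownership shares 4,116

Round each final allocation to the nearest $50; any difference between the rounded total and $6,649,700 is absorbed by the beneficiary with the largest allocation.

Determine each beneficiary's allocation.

Profit-interest units total 48; ownership shares total 12,263.
Blended shares (40% profit-interest units + 60% ownership shares): Becker 0.1582; Okafor 0.2062; Vance 0.2759; Halvorsen 0.3597.
Proportional shares: Becker 1,051,974.44; Okafor 1,370,857.82; Vance 1,834,840.19; Halvorsen 2,392,027.54.
Rounded to nearest $50: Becker $1,051,950; Okafor $1,370,850; Vance $1,834,850; Halvorsen $2,392,050. Sum = $6,649,700.
No rounding difference to absorb.

Becker: $1,051,950 · Okafor: $1,370,850 · Vance: $1,834,850 · Halvorsen: $2,392,050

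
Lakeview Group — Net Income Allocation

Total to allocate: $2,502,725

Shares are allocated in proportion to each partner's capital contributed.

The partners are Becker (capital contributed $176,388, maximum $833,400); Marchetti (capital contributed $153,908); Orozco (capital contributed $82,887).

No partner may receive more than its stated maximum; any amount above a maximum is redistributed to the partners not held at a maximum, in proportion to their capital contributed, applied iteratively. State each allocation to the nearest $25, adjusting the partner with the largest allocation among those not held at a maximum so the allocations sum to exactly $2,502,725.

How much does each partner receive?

Combined capital contributed = 413,183.
Proportional shares (ignoring caps): Becker 1,068,414.38; Marchetti 932,248.90; Orozco 502,061.72.
Cap binds for Becker ($833,400); remaining pool $1,669,325 reallocated over remaining capital contributed 236,795.
Redistributed shares: Marchetti 1,084,999.57 → $1,085,000; Orozco 584,325.43 → $584,325.

Becker: $833,400 | Marchetti: $1,085,000 | Orozco: $584,325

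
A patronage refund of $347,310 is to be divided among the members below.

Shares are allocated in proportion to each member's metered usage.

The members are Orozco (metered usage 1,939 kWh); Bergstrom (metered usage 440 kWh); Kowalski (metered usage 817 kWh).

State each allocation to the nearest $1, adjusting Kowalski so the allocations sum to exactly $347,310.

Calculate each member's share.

Orozco: $210,712 · Bergstrom: $47,815 · Kowalski: $88,783

Sum of metered usage: 3,196.
Pro-rata amounts: Orozco 1,939/3,196 × $347,310 = 210,711.54; Bergstrom 440/3,196 × $347,310 = 47,814.89; Kowalski 817/3,196 × $347,310 = 88,783.56.
After rounding ($1): Orozco $210,712; Bergstrom $47,815; Kowalski $88,784. Sum = $347,311.
Difference $347,310 − $347,311 = −$1 applied to Kowalski: Kowalski becomes $88,783.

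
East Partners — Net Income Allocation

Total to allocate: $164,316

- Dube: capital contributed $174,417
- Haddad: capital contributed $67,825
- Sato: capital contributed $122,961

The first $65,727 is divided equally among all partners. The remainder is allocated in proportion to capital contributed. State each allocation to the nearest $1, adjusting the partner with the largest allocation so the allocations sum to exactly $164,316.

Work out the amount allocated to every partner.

Equal tier: $65,727 ÷ 3 = $21,909 apiece.
Remainder $98,589 by capital contributed (total 365,203): Dube 47,085.04 → $47,085; Haddad 18,309.81 → $18,310; Sato 33,194.15 → $33,194.
Totals: Dube $21,909 + $47,085 = $68,994; Haddad $21,909 + $18,310 = $40,219; Sato $21,909 + $33,194 = $55,103.

Dube: $68,994 · Haddad: $40,219 · Sato: $55,103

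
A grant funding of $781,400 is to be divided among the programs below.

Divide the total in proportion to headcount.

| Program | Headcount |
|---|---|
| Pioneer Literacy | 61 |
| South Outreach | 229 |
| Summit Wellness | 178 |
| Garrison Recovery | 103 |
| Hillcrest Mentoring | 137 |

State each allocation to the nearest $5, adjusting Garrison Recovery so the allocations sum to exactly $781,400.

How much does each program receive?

Pioneer Literacy: $67,325; South Outreach: $252,740; Summit Wellness: $196,455; Garrison Recovery: $113,675; Hillcrest Mentoring: $151,205

Total headcount = 708.
Proportional shares: Pioneer Literacy 61/708 × $781,400 = 67,324.01; South Outreach 229/708 × $781,400 = 252,740.96; Summit Wellness 178/708 × $781,400 = 196,453.67; Garrison Recovery 103/708 × $781,400 = 113,678.25; Hillcrest Mentoring 137/708 × $781,400 = 151,203.11.
After rounding ($5): Pioneer Literacy $67,325; South Outreach $252,740; Summit Wellness $196,455; Garrison Recovery $113,680; Hillcrest Mentoring $151,205. Sum = $781,405.
Difference $781,400 − $781,405 = −$5 applied to Garrison Recovery: Garrison Recovery becomes $113,675.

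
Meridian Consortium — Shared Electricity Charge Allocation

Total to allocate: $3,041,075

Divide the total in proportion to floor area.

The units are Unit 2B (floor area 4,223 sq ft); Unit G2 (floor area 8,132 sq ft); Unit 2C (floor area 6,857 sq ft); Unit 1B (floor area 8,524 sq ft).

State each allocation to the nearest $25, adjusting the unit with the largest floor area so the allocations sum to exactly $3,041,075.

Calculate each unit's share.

Unit 2B: $463,025 · Unit G2: $891,625 · Unit 2C: $751,825 · Unit 1B: $934,600

Sum of floor area: 4,223 + 8,132 + 6,857 + 8,524 = 27,736.
Raw shares: Unit 2B 463,024.94; Unit G2 891,621.79; Unit 2C 751,826.19; Unit 1B 934,602.08.
Rounded to nearest $25: Unit 2B $463,025; Unit G2 $891,625; Unit 2C $751,825; Unit 1B $934,600. Sum = $3,041,075.
No rounding difference to absorb.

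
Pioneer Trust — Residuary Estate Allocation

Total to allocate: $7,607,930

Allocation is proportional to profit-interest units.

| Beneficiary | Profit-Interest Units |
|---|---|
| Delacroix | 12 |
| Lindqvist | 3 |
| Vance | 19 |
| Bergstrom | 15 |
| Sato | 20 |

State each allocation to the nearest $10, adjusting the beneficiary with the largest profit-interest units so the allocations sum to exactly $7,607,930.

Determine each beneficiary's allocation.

Profit-interest units total: 69.
Proportional shares: Delacroix 12/69 × $7,607,930 = 1,323,118.26; Lindqvist 3/69 × $7,607,930 = 330,779.57; Vance 19/69 × $7,607,930 = 2,094,937.25; Bergstrom 15/69 × $7,607,930 = 1,653,897.83; Sato 20/69 × $7,607,930 = 2,205,197.10.
After rounding ($10): Delacroix $1,323,120; Lindqvist $330,780; Vance $2,094,940; Bergstrom $1,653,900; Sato $2,205,200. Sum = $7,607,940.
Difference $7,607,930 − $7,607,940 = −$10 applied to largest profit-interest units (Sato): Sato becomes $2,205,190.

Delacroix: $1,323,120; Lindqvist: $330,780; Vance: $2,094,940; Bergstrom: $1,653,900; Sato: $2,205,190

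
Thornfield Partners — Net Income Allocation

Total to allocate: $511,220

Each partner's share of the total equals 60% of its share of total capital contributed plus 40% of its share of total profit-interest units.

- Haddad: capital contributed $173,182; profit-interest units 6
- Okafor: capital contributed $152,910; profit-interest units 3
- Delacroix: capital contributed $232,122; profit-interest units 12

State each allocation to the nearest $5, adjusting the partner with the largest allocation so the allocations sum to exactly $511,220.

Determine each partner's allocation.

Totals — capital contributed 558,214, profit-interest units 21.
Blended shares (60% capital contributed + 40% profit-interest units): Haddad 0.3004; Okafor 0.2215; Delacroix 0.4781.
Pro-rata amounts: Haddad 153,586.61; Okafor 113,234.81; Delacroix 244,398.58.
After rounding ($5): Haddad $153,585; Okafor $113,235; Delacroix $244,400. Sum = $511,220.
Sum already equals the total — no adjustment.

Haddad: $153,585 · Okafor: $113,235 · Delacroix: $244,400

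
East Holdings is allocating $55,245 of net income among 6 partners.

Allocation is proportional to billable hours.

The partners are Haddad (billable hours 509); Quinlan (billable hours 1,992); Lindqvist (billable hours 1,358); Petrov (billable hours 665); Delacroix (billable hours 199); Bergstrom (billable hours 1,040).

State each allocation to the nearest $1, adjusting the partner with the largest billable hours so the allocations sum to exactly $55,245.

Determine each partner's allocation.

Billable hours total: 509 + 1,992 + 1,358 + 665 + 199 + 1,040 = 5,763.
Proportional shares: Haddad 4,879.35; Quinlan 19,095.62; Lindqvist 13,018.00; Petrov 6,374.79; Delacroix 1,907.64; Bergstrom 9,969.60.
Rounded to nearest $1: Haddad $4,879; Quinlan $19,096; Lindqvist $13,018; Petrov $6,375; Delacroix $1,908; Bergstrom $9,970. Sum = $55,246.
Difference $55,245 − $55,246 = −$1 applied to largest billable hours (Quinlan): Quinlan becomes $19,095.

Haddad: $4,879 · Quinlan: $19,095 · Lindqvist: $13,018 · Petrov: $6,375 · Delacroix: $1,908 · Bergstrom: $9,970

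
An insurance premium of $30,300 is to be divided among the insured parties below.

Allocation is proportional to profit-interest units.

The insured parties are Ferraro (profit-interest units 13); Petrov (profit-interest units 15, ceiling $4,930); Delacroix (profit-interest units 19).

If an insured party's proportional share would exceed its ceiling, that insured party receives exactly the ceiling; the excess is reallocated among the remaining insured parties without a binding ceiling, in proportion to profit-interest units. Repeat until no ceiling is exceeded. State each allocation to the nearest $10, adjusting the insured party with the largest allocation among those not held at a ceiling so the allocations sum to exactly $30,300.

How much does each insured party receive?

Ferraro: $10,310; Petrov: $4,930; Delacroix: $15,060

Profit-interest units total: 47.
Unconstrained shares: Ferraro 8,380.85; Petrov 9,670.21; Delacroix 12,248.94.
Cap binds for Petrov ($4,930); residual $25,370 reallocated over remaining profit-interest units 32.
Remaining shares: Ferraro 10,306.56 → $10,310; Delacroix 15,063.44 → $15,060.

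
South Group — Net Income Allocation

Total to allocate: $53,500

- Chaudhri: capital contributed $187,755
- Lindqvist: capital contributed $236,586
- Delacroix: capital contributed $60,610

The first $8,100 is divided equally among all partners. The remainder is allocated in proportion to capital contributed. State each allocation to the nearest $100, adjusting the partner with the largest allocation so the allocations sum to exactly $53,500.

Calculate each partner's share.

First tranche $8,100 split equally: $2,700 each.
Remainder $45,400 by capital contributed (total 484,951): Chaudhri 17,577.19 → $17,600; Lindqvist 22,148.64 → $22,100; Delacroix 5,674.17 → $5,700.
Totals: Chaudhri $2,700 + $17,600 = $20,300; Lindqvist $2,700 + $22,100 = $24,800; Delacroix $2,700 + $5,700 = $8,400.

Chaudhri: $20,300 · Lindqvist: $24,800 · Delacroix: $8,400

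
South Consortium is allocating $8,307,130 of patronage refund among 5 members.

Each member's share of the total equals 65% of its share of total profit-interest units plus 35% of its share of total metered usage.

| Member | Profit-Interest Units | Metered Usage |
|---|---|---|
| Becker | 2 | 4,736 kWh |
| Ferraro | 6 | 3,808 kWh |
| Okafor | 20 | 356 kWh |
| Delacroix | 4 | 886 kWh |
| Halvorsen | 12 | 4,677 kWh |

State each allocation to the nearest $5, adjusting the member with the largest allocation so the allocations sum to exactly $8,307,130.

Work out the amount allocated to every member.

Becker: $1,197,515; Ferraro: $1,501,835; Okafor: $2,525,945; Delacroix: $668,990; Halvorsen: $2,412,845

Profit-interest units total 44; metered usage total 14,463.
Combined weights (65% profit-interest units + 35% metered usage): Becker 0.1442; Ferraro 0.1808; Okafor 0.3041; Delacroix 0.0805; Halvorsen 0.2905.
Proportional shares: Becker 1,197,515.56; Ferraro 1,501,835.67; Okafor 2,525,945.96; Delacroix 668,988.36; Halvorsen 2,412,844.45.
Rounded to nearest $5: Becker $1,197,515; Ferraro $1,501,835; Okafor $2,525,945; Delacroix $668,990; Halvorsen $2,412,845. Sum = $8,307,130.
Sum already equals the total — no adjustment.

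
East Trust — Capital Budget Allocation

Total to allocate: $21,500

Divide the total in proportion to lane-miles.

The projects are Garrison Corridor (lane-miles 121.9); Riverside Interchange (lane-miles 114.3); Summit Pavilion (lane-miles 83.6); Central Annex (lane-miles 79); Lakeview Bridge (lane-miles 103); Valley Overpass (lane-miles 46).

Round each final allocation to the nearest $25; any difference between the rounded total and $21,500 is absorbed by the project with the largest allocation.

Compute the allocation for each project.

Garrison Corridor: $4,800; Riverside Interchange: $4,475; Summit Pavilion: $3,275; Central Annex: $3,100; Lakeview Bridge: $4,050; Valley Overpass: $1,800

Combined lane-miles = 547.8.
Unrounded shares: Garrison Corridor 121.9/547.8 × $21,500 = 4,784.32; Riverside Interchange 114.3/547.8 × $21,500 = 4,486.04; Summit Pavilion 83.6/547.8 × $21,500 = 3,281.12; Central Annex 79/547.8 × $21,500 = 3,100.58; Lakeview Bridge 103/547.8 × $21,500 = 4,042.53; Valley Overpass 46/547.8 × $21,500 = 1,805.40.
Rounded to nearest $25: Garrison Corridor $4,775; Riverside Interchange $4,475; Summit Pavilion $3,275; Central Annex $3,100; Lakeview Bridge $4,050; Valley Overpass $1,800. Sum = $21,475.
Difference $21,500 − $21,475 = +$25 applied to largest allocation (Garrison Corridor): Garrison Corridor becomes $4,800.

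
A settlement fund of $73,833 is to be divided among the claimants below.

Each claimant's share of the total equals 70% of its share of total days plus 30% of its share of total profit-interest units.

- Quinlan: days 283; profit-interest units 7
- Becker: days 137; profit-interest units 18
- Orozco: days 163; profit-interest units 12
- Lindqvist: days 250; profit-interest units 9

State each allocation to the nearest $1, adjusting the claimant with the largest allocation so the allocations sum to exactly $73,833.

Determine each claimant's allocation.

Quinlan: $20,930 | Becker: $17,167 | Orozco: $15,891 | Lindqvist: $19,845

Totals — days 833, profit-interest units 46.
Composite weights (70% days + 30% profit-interest units): Quinlan 0.2835; Becker 0.2325; Orozco 0.2152; Lindqvist 0.2688.
Pro-rata amounts: Quinlan 20,929.24; Becker 17,167.45; Orozco 15,891.49; Lindqvist 19,844.81.
At nearest $1: Quinlan $20,929; Becker $17,167; Orozco $15,891; Lindqvist $19,845. Sum = $73,832.
Difference $73,833 − $73,832 = +$1 applied to largest allocation (Quinlan): Quinlan becomes $20,930.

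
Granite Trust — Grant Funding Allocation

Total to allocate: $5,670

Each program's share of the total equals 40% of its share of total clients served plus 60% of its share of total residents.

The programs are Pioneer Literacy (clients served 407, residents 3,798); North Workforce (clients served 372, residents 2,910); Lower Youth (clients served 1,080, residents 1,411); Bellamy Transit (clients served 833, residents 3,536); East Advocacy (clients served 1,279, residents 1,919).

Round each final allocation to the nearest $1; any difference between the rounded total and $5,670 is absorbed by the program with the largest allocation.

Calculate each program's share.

Clients served total 3,971; residents total 13,574.
Combined weights (40% clients served + 60% residents): Pioneer Literacy 0.2089; North Workforce 0.1661; Lower Youth 0.1712; Bellamy Transit 0.2402; East Advocacy 0.2137.
Raw shares: Pioneer Literacy 1,184.33; North Workforce 941.79; Lower Youth 970.47; Bellamy Transit 1,361.97; East Advocacy 1,211.44.
Rounded to nearest $1: Pioneer Literacy $1,184; North Workforce $942; Lower Youth $970; Bellamy Transit $1,362; East Advocacy $1,211. Sum = $5,669.
Difference $5,670 − $5,669 = +$1 applied to largest allocation (Bellamy Transit): Bellamy Transit becomes $1,363.

Pioneer Literacy: $1,184 | North Workforce: $942 | Lower Youth: $970 | Bellamy Transit: $1,363 | East Advocacy: $1,211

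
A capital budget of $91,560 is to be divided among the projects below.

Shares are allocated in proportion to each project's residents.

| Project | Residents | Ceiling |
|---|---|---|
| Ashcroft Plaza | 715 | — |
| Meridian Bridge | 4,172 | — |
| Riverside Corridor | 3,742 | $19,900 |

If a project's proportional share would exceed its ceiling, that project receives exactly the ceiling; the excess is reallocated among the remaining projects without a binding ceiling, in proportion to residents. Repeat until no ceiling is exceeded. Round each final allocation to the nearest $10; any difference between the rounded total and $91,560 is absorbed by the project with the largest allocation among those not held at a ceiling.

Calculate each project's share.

Total residents = 8,629.
Pro-rata shares before constraints: Ashcroft Plaza 7,586.67; Meridian Bridge 44,267.97; Riverside Corridor 39,705.36.
Cap binds for Riverside Corridor ($19,900); balance $71,660 reallocated over remaining residents 4,887.
Redistributed shares: Ashcroft Plaza 10,484.33 → $10,480; Meridian Bridge 61,175.67 → $61,180.

Ashcroft Plaza: $10,480 · Meridian Bridge: $61,180 · Riverside Corridor: $19,900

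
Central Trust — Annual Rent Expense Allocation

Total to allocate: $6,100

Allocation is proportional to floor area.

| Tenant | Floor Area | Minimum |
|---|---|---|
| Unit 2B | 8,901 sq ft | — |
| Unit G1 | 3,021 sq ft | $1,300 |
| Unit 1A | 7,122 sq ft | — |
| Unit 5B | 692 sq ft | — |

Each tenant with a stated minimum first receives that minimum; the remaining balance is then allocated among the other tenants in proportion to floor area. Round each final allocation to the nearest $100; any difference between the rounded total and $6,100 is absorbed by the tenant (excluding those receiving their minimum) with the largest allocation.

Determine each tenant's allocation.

Unit 2B: $2,600; Unit G1: $1,300; Unit 1A: $2,000; Unit 5B: $200

Minimums first: Unit G1 $1,300. Remaining pool $4,800.
Remaining pool split over remaining floor area 16,715: Unit 2B 2,556.08 → $2,600; Unit 1A 2,045.20 → $2,000; Unit 5B 198.72 → $200.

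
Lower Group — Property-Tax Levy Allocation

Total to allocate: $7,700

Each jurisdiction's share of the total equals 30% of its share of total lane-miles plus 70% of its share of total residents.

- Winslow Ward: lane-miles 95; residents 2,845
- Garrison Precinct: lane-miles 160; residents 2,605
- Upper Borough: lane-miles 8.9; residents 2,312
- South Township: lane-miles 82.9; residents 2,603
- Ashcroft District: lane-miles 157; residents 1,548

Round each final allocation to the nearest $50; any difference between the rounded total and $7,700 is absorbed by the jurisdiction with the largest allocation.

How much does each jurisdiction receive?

Winslow Ward: $1,700 · Garrison Precinct: $1,950 · Upper Borough: $1,100 · South Township: $1,550 · Ashcroft District: $1,400

Totals — lane-miles 503.8, residents 11,913.
Blended shares (30% lane-miles + 70% residents): Winslow Ward 0.2237; Garrison Precinct 0.2483; Upper Borough 0.1412; South Township 0.2023; Ashcroft District 0.1844.
Pro-rata amounts: Winslow Ward 1,722.80; Garrison Precinct 1,912.25; Upper Borough 1,086.87; South Township 1,557.83; Ashcroft District 1,420.26.
Rounded to nearest $50: Winslow Ward $1,700; Garrison Precinct $1,900; Upper Borough $1,100; South Township $1,550; Ashcroft District $1,400. Sum = $7,650.
Difference $7,700 − $7,650 = +$50 applied to largest allocation (Garrison Precinct): Garrison Precinct becomes $1,950.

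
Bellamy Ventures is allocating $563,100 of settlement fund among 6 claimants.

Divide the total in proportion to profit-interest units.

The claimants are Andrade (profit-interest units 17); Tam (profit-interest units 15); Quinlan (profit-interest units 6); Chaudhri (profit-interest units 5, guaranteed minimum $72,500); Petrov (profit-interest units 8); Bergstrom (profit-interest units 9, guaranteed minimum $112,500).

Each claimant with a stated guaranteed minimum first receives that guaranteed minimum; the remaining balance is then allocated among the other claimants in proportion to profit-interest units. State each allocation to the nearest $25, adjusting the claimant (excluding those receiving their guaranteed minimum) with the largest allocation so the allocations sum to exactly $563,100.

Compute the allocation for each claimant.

Minimums first: Chaudhri $72,500; Bergstrom $112,500. Balance $378,100.
Balance split over remaining profit-interest units 46: Andrade 139,732.61 → $139,725; Tam 123,293.48 → $123,300; Quinlan 49,317.39 → $49,325; Petrov 65,756.52 → $65,750.

Andrade: $139,725; Tam: $123,300; Quinlan: $49,325; Chaudhri: $72,500; Petrov: $65,750; Bergstrom: $112,500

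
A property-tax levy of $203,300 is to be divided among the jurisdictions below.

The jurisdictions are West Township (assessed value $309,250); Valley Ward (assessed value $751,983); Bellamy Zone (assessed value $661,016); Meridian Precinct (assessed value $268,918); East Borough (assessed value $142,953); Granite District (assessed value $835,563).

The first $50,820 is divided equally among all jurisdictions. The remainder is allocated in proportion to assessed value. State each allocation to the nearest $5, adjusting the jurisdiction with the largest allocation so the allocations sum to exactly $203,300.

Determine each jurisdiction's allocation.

Equal tier: $50,820 ÷ 6 = $8,470 apiece.
Remainder $152,480 by assessed value (total 2,969,683): West Township 15,878.61 → $15,880; Valley Ward 38,610.98 → $38,610; Bellamy Zone 33,940.23 → $33,940; Meridian Precinct 13,807.74 → $13,810; East Borough 7,340.00 → $7,340; Granite District 42,902.44 → $42,900.
Totals: West Township $8,470 + $15,880 = $24,350; Valley Ward $8,470 + $38,610 = $47,080; Bellamy Zone $8,470 + $33,940 = $42,410; Meridian Precinct $8,470 + $13,810 = $22,280; East Borough $8,470 + $7,340 = $15,810; Granite District $8,470 + $42,900 = $51,370.

West Township: $24,350 · Valley Ward: $47,080 · Bellamy Zone: $42,410 · Meridian Precinct: $22,280 · East Borough: $15,810 · Granite District: $51,370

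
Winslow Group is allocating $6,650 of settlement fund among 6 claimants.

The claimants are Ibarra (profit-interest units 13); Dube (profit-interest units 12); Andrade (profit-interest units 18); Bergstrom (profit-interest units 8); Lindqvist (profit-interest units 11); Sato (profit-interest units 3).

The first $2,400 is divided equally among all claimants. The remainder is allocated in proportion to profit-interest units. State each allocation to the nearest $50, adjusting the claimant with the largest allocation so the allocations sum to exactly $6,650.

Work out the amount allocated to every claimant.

First tranche $2,400 split equally: $400 each.
Remainder $4,250 by profit-interest units (total 65): Ibarra 850.00 → $850; Dube 784.62 → $800; Andrade 1,176.92 → $1,200; Bergstrom 523.08 → $500; Lindqvist 719.23 → $700; Sato 196.15 → $200.
Totals: Ibarra $400 + $850 = $1,250; Dube $400 + $800 = $1,200; Andrade $400 + $1,200 = $1,600; Bergstrom $400 + $500 = $900; Lindqvist $400 + $700 = $1,100; Sato $400 + $200 = $600.

Ibarra: $1,250; Dube: $1,200; Andrade: $1,600; Bergstrom: $900; Lindqvist: $1,100; Sato: $600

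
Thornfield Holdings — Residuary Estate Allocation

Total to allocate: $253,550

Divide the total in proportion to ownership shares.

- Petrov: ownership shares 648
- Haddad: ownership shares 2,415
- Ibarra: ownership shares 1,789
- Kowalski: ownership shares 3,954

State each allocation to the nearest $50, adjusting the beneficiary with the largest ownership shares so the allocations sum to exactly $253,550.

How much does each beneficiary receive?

Sum of ownership shares: 648 + 2,415 + 1,789 + 3,954 = 8,806.
Proportional shares: Petrov 18,657.78; Haddad 69,534.78; Ibarra 51,510.44; Kowalski 113,847.00.
At nearest $50: Petrov $18,650; Haddad $69,550; Ibarra $51,500; Kowalski $113,850. Sum = $253,550.
No rounding difference to absorb.

Petrov: $18,650 | Haddad: $69,550 | Ibarra: $51,500 | Kowalski: $113,850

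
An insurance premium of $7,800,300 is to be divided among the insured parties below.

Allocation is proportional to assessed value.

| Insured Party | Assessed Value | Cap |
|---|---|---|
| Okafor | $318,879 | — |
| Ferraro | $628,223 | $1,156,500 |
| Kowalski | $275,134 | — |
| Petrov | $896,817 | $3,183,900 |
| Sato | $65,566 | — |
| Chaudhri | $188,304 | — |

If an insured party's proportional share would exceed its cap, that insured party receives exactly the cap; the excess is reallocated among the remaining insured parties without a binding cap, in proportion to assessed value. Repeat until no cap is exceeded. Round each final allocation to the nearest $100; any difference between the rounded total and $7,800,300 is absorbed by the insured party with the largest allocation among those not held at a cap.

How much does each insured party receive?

Okafor: $1,301,200; Ferraro: $1,156,500; Kowalski: $1,122,700; Petrov: $3,183,900; Sato: $267,600; Chaudhri: $768,400

Combined assessed value = 2,372,923.
Unconstrained shares: Okafor 1,048,222.75; Ferraro 2,065,101.93; Kowalski 904,423.68; Petrov 2,948,027.24; Sato 215,529.32; Chaudhri 618,995.09.
Capped: Ferraro ($1,156,500); balance $6,643,800 reallocated over remaining assessed value 1,744,700.
Capped: Petrov ($3,183,900); balance $3,459,900 reallocated over remaining assessed value 847,883.
Redistributed shares: Okafor 1,301,228.41 → $1,301,200; Kowalski 1,122,721.09 → $1,122,700; Sato 267,550.83 → $267,600; Chaudhri 768,399.66 → $768,400.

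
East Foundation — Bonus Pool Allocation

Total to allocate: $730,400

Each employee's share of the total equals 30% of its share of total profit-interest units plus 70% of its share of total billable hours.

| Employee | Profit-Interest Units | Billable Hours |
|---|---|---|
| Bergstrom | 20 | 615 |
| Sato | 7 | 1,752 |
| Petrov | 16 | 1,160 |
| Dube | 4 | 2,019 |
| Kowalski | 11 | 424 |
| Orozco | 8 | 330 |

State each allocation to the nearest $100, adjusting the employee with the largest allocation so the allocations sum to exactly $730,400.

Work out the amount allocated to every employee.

Bergstrom: $116,300; Sato: $165,400; Petrov: $147,300; Dube: $177,200; Kowalski: $70,900; Orozco: $53,300

Totals — profit-interest units 66, billable hours 6,300.
Composite weights (30% profit-interest units + 70% billable hours): Bergstrom 0.1592; Sato 0.2265; Petrov 0.2016; Dube 0.2425; Kowalski 0.0971; Orozco 0.0730.
Raw shares: Bergstrom 116,310.67; Sato 165,424.53; Petrov 147,260.44; Dube 177,133.07; Kowalski 70,929.96; Orozco 53,341.33.
Rounded to nearest $100: Bergstrom $116,300; Sato $165,400; Petrov $147,300; Dube $177,100; Kowalski $70,900; Orozco $53,300. Sum = $730,300.
Difference $730,400 − $730,300 = +$100 applied to largest allocation (Dube): Dube becomes $177,200.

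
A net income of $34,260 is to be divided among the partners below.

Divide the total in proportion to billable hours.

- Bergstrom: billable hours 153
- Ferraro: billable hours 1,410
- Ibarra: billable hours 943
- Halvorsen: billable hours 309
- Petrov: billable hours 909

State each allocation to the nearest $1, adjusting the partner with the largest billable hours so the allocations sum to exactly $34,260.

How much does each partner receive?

Bergstrom: $1,408; Ferraro: $12,971; Ibarra: $8,675; Halvorsen: $2,843; Petrov: $8,363

Combined billable hours = 3,724.
Unrounded shares: Bergstrom 153/3,724 × $34,260 = 1,407.57; Ferraro 1,410/3,724 × $34,260 = 12,971.70; Ibarra 943/3,724 × $34,260 = 8,675.40; Halvorsen 309/3,724 × $34,260 = 2,842.73; Petrov 909/3,724 × $34,260 = 8,362.60.
At nearest $1: Bergstrom $1,408; Ferraro $12,972; Ibarra $8,675; Halvorsen $2,843; Petrov $8,363. Sum = $34,261.
Difference $34,260 − $34,261 = −$1 applied to largest billable hours (Ferraro): Ferraro becomes $12,971.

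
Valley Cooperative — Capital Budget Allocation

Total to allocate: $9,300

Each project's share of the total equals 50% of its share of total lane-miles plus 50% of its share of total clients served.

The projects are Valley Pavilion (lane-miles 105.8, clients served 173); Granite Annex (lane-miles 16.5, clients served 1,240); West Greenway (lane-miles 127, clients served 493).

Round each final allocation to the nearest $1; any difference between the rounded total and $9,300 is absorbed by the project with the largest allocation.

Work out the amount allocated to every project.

Lane-miles total 249.3; clients served total 1,906.
Blended shares (50% lane-miles + 50% clients served): Valley Pavilion 0.2576; Granite Annex 0.3584; West Greenway 0.3840.
Proportional shares: Valley Pavilion 2,395.47; Granite Annex 3,332.95; West Greenway 3,571.59.
After rounding ($1): Valley Pavilion $2,395; Granite Annex $3,333; West Greenway $3,572. Sum = $9,300.
Sum already equals the total — no adjustment.

Valley Pavilion: $2,395; Granite Annex: $3,333; West Greenway: $3,572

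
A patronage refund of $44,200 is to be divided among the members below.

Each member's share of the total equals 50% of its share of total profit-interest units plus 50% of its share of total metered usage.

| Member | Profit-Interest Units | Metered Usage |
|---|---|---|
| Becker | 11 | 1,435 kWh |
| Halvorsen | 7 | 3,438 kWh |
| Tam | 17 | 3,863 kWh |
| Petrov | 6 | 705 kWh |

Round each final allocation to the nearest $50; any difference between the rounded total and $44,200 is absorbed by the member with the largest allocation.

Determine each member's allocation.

Profit-interest units total 41; metered usage total 9,441.
Composite weights (50% profit-interest units + 50% metered usage): Becker 0.2101; Halvorsen 0.2674; Tam 0.4119; Petrov 0.1105.
Raw shares: Becker 9,288.39; Halvorsen 11,821.03; Tam 18,206.13; Petrov 4,884.45.
After rounding ($50): Becker $9,300; Halvorsen $11,800; Tam $18,200; Petrov $4,900. Sum = $44,200.
Rounded total matches; no reconciliation needed.

Becker: $9,300 · Halvorsen: $11,800 · Tam: $18,200 · Petrov: $4,900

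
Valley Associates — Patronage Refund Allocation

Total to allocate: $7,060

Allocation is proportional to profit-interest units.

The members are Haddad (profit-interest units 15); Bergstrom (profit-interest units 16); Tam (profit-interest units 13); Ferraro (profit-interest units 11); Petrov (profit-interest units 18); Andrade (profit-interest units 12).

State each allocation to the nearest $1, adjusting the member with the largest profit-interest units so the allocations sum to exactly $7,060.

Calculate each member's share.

Total profit-interest units = 85.
Pro-rata amounts: Haddad 15/85 × $7,060 = 1,245.88; Bergstrom 16/85 × $7,060 = 1,328.94; Tam 13/85 × $7,060 = 1,079.76; Ferraro 11/85 × $7,060 = 913.65; Petrov 18/85 × $7,060 = 1,495.06; Andrade 12/85 × $7,060 = 996.71.
Rounded to nearest $1: Haddad $1,246; Bergstrom $1,329; Tam $1,080; Ferraro $914; Petrov $1,495; Andrade $997. Sum = $7,061.
Difference $7,060 − $7,061 = −$1 applied to largest profit-interest units (Petrov): Petrov becomes $1,494.

Haddad: $1,246; Bergstrom: $1,329; Tam: $1,080; Ferraro: $914; Petrov: $1,494; Andrade: $997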